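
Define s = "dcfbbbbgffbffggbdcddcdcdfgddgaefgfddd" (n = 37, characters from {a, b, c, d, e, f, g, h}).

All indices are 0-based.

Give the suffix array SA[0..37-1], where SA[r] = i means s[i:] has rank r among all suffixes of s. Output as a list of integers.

rank→(start, suffix):
  0 → (29, 'aefgfddd')
  1 → (3, 'bbbbgffbffggbdcddcdcdfgddgaefgfddd')
  2 → (4, 'bbbgffbffggbdcddcdcdfgddgaefgfddd')
  3 → (5, 'bbgffbffggbdcddcdcdfgddgaefgfddd')
  4 → (15, 'bdcddcdcdfgddgaefgfddd')
  5 → (10, 'bffggbdcddcdcdfgddgaefgfddd')
  6 → (6, 'bgffbffggbdcddcdcdfgddgaefgfddd')
  7 → (20, 'cdcdfgddgaefgfddd')
  8 → (17, 'cddcdcdfgddgaefgfddd')
  9 → (22, 'cdfgddgaefgfddd')
  10 → (1, 'cfbbbbgffbffggbdcddcdcdfgddgaefgfddd')
  11 → (36, 'd')
  12 → (19, 'dcdcdfgddgaefgfddd')
  13 → (16, 'dcddcdcdfgddgaefgfddd')
  14 → (21, 'dcdfgddgaefgfddd')
  15 → (0, 'dcfbbbbgffbffggbdcddcdcdfgddgaefgfddd')
  16 → (35, 'dd')
  17 → (18, 'ddcdcdfgddgaefgfddd')
  18 → (34, 'ddd')
  19 → (26, 'ddgaefgfddd')
  20 → (23, 'dfgddgaefgfddd')
  21 → (27, 'dgaefgfddd')
  22 → (30, 'efgfddd')
  23 → (2, 'fbbbbgffbffggbdcddcdcdfgddgaefgfddd')
  24 → (9, 'fbffggbdcddcdcdfgddgaefgfddd')
  25 → (33, 'fddd')
  26 → (8, 'ffbffggbdcddcdcdfgddgaefgfddd')
  27 → (11, 'ffggbdcddcdcdfgddgaefgfddd')
  28 → (24, 'fgddgaefgfddd')
  29 → (31, 'fgfddd')
  30 → (12, 'fggbdcddcdcdfgddgaefgfddd')
  31 → (28, 'gaefgfddd')
  32 → (14, 'gbdcddcdcdfgddgaefgfddd')
  33 → (25, 'gddgaefgfddd')
  34 → (32, 'gfddd')
  35 → (7, 'gffbffggbdcddcdcdfgddgaefgfddd')
  36 → (13, 'ggbdcddcdcdfgddgaefgfddd')

[29, 3, 4, 5, 15, 10, 6, 20, 17, 22, 1, 36, 19, 16, 21, 0, 35, 18, 34, 26, 23, 27, 30, 2, 9, 33, 8, 11, 24, 31, 12, 28, 14, 25, 32, 7, 13]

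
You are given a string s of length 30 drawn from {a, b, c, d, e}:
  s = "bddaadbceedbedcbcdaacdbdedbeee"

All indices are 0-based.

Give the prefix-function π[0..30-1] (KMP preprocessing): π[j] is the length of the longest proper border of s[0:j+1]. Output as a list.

π[0] = 0
j=1 s[j]='d': π[1]=0 (border '')
j=2 s[j]='d': π[2]=0 (border '')
j=3 s[j]='a': π[3]=0 (border '')
j=4 s[j]='a': π[4]=0 (border '')
j=5 s[j]='d': π[5]=0 (border '')
j=6 s[j]='b': π[6]=1 (border 'b')
j=7 s[j]='c': k: 1→0; π[7]=0 (border '')
j=8 s[j]='e': π[8]=0 (border '')
j=9 s[j]='e': π[9]=0 (border '')
j=10 s[j]='d': π[10]=0 (border '')
j=11 s[j]='b': π[11]=1 (border 'b')
j=12 s[j]='e': k: 1→0; π[12]=0 (border '')
j=13 s[j]='d': π[13]=0 (border '')
j=14 s[j]='c': π[14]=0 (border '')
j=15 s[j]='b': π[15]=1 (border 'b')
j=16 s[j]='c': k: 1→0; π[16]=0 (border '')
j=17 s[j]='d': π[17]=0 (border '')
j=18 s[j]='a': π[18]=0 (border '')
j=19 s[j]='a': π[19]=0 (border '')
j=20 s[j]='c': π[20]=0 (border '')
j=21 s[j]='d': π[21]=0 (border '')
j=22 s[j]='b': π[22]=1 (border 'b')
j=23 s[j]='d': π[23]=2 (border 'bd')
j=24 s[j]='e': k: 2→0; π[24]=0 (border '')
j=25 s[j]='d': π[25]=0 (border '')
j=26 s[j]='b': π[26]=1 (border 'b')
j=27 s[j]='e': k: 1→0; π[27]=0 (border '')
j=28 s[j]='e': π[28]=0 (border '')
j=29 s[j]='e': π[29]=0 (border '')

[0, 0, 0, 0, 0, 0, 1, 0, 0, 0, 0, 1, 0, 0, 0, 1, 0, 0, 0, 0, 0, 0, 1, 2, 0, 0, 1, 0, 0, 0]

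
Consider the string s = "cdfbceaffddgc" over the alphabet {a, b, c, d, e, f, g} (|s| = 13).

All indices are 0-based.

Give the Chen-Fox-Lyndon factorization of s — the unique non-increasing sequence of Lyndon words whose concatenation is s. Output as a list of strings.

["cdf", "bce", "affddgc"]

emit factor 1: 'cdf' (i=0, period=3)
emit factor 2: 'bce' (i=3, period=3)
emit factor 3: 'affddgc' (i=6, period=7)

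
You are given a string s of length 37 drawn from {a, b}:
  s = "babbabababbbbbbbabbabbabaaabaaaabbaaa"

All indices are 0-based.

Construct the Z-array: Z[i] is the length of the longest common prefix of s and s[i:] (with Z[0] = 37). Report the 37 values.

Z[0]=37
i=1: i≥r, start 0; Z[1]=0
i=2: i≥r, start 0; Z[2]=1 extend→box=[2,3)
i=3: i≥r, start 0; Z[3]=3 extend→box=[3,6)
i=4: min(r-i=2, Z[1]=0)=0; Z[4]=0
i=5: min(r-i=1, Z[2]=1)=1; Z[5]=3 extend→box=[5,8)
i=6: min(r-i=2, Z[1]=0)=0; Z[6]=0
i=7: min(r-i=1, Z[2]=1)=1; Z[7]=4 extend→box=[7,11)
i=8: min(r-i=3, Z[1]=0)=0; Z[8]=0
i=9: min(r-i=2, Z[2]=1)=1; Z[9]=1
i=10: min(r-i=1, Z[3]=3)=1; Z[10]=1
i=11: i≥r, start 0; Z[11]=1 extend→box=[11,12)
i=12: i≥r, start 0; Z[12]=1 extend→box=[12,13)
i=13: i≥r, start 0; Z[13]=1 extend→box=[13,14)
i=14: i≥r, start 0; Z[14]=1 extend→box=[14,15)
i=15: i≥r, start 0; Z[15]=6 extend→box=[15,21)
i=16: min(r-i=5, Z[1]=0)=0; Z[16]=0
i=17: min(r-i=4, Z[2]=1)=1; Z[17]=1
i=18: min(r-i=3, Z[3]=3)=3; Z[18]=7 extend→box=[18,25)
i=19: min(r-i=6, Z[1]=0)=0; Z[19]=0
i=20: min(r-i=5, Z[2]=1)=1; Z[20]=1
i=21: min(r-i=4, Z[3]=3)=3; Z[21]=3
i=22: min(r-i=3, Z[4]=0)=0; Z[22]=0
i=23: min(r-i=2, Z[5]=3)=2; Z[23]=2
i=24: min(r-i=1, Z[6]=0)=0; Z[24]=0
i=25: i≥r, start 0; Z[25]=0
i=26: i≥r, start 0; Z[26]=0
i=27: i≥r, start 0; Z[27]=2 extend→box=[27,29)
i=28: min(r-i=1, Z[1]=0)=0; Z[28]=0
i=29: i≥r, start 0; Z[29]=0
i=30: i≥r, start 0; Z[30]=0
i=31: i≥r, start 0; Z[31]=0
i=32: i≥r, start 0; Z[32]=1 extend→box=[32,33)
i=33: i≥r, start 0; Z[33]=2 extend→box=[33,35)
i=34: min(r-i=1, Z[1]=0)=0; Z[34]=0
i=35: i≥r, start 0; Z[35]=0
i=36: i≥r, start 0; Z[36]=0

[37, 0, 1, 3, 0, 3, 0, 4, 0, 1, 1, 1, 1, 1, 1, 6, 0, 1, 7, 0, 1, 3, 0, 2, 0, 0, 0, 2, 0, 0, 0, 0, 1, 2, 0, 0, 0]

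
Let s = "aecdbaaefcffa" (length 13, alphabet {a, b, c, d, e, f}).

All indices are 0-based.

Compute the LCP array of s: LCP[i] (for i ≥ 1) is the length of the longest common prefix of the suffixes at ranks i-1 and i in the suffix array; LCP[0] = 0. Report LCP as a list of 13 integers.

[0, 1, 1, 2, 0, 0, 1, 0, 0, 1, 0, 1, 1]

rank | idx | suffix
   0 |  12 | a
   1 |   5 | aaefcffa
   2 |   0 | aecdbaaefcffa
   3 |   6 | aefcffa
   4 |   4 | baaefcffa
   5 |   2 | cdbaaefcffa
   6 |   9 | cffa
   7 |   3 | dbaaefcffa
   8 |   1 | ecdbaaefcffa
   9 |   7 | efcffa
  10 |  11 | fa
  11 |   8 | fcffa
  12 |  10 | ffa

SA = [12, 5, 0, 6, 4, 2, 9, 3, 1, 7, 11, 8, 10]
rank  pair      lcp
   1  s[12:],s[5:]  1  'a'
   2  s[5:],s[0:]  1  'a'
   3  s[0:],s[6:]  2  'ae'
   4  s[6:],s[4:]  0  ''
   5  s[4:],s[2:]  0  ''
   6  s[2:],s[9:]  1  'c'
   7  s[9:],s[3:]  0  ''
   8  s[3:],s[1:]  0  ''
   9  s[1:],s[7:]  1  'e'
  10  s[7:],s[11:]  0  ''
  11  s[11:],s[8:]  1  'f'
  12  s[8:],s[10:]  1  'f'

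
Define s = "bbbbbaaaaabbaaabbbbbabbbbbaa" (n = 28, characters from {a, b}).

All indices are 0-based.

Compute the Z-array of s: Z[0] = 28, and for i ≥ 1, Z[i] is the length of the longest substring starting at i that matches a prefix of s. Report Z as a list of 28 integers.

Z[0]=28
i=1: outside box; Z[1]=4 grow→box=[1,5)
i=2: min(r-i=3, Z[1]=4)=3; Z[2]=3
i=3: min(r-i=2, Z[2]=3)=2; Z[3]=2
i=4: min(r-i=1, Z[3]=2)=1; Z[4]=1
i=5: outside box; Z[5]=0
i=6: outside box; Z[6]=0
i=7: outside box; Z[7]=0
i=8: outside box; Z[8]=0
i=9: outside box; Z[9]=0
i=10: outside box; Z[10]=2 grow→box=[10,12)
i=11: min(r-i=1, Z[1]=4)=1; Z[11]=1
i=12: outside box; Z[12]=0
i=13: outside box; Z[13]=0
i=14: outside box; Z[14]=0
i=15: outside box; Z[15]=6 grow→box=[15,21)
i=16: min(r-i=5, Z[1]=4)=4; Z[16]=4
i=17: min(r-i=4, Z[2]=3)=3; Z[17]=3
i=18: min(r-i=3, Z[3]=2)=2; Z[18]=2
i=19: min(r-i=2, Z[4]=1)=1; Z[19]=1
i=20: min(r-i=1, Z[5]=0)=0; Z[20]=0
i=21: outside box; Z[21]=7 grow→box=[21,28)
i=22: min(r-i=6, Z[1]=4)=4; Z[22]=4
i=23: min(r-i=5, Z[2]=3)=3; Z[23]=3
i=24: min(r-i=4, Z[3]=2)=2; Z[24]=2
i=25: min(r-i=3, Z[4]=1)=1; Z[25]=1
i=26: min(r-i=2, Z[5]=0)=0; Z[26]=0
i=27: min(r-i=1, Z[6]=0)=0; Z[27]=0

[28, 4, 3, 2, 1, 0, 0, 0, 0, 0, 2, 1, 0, 0, 0, 6, 4, 3, 2, 1, 0, 7, 4, 3, 2, 1, 0, 0]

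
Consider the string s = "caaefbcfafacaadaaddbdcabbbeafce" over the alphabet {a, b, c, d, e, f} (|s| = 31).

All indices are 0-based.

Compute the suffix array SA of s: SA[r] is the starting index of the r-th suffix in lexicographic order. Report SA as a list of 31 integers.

[12, 15, 1, 22, 10, 13, 16, 2, 8, 27, 23, 24, 5, 19, 25, 11, 0, 21, 29, 6, 14, 18, 20, 17, 30, 26, 3, 9, 7, 4, 28]

rank | idx | suffix
   0 |  12 | aadaaddbdcabbbeafce
   1 |  15 | aaddbdcabbbeafce
   2 |   1 | aaefbcfafacaadaaddbdcabbbeafce
   3 |  22 | abbbeafce
   4 |  10 | acaadaaddbdcabbbeafce
   5 |  13 | adaaddbdcabbbeafce
   6 |  16 | addbdcabbbeafce
   7 |   2 | aefbcfafacaadaaddbdcabbbeafce
   8 |   8 | afacaadaaddbdcabbbeafce
   9 |  27 | afce
  10 |  23 | bbbeafce
  11 |  24 | bbeafce
  12 |   5 | bcfafacaadaaddbdcabbbeafce
  13 |  19 | bdcabbbeafce
  14 |  25 | beafce
  15 |  11 | caadaaddbdcabbbeafce
  16 |   0 | caaefbcfafacaadaaddbdcabbbeafce
  17 |  21 | cabbbeafce
  18 |  29 | ce
  19 |   6 | cfafacaadaaddbdcabbbeafce
  20 |  14 | daaddbdcabbbeafce
  21 |  18 | dbdcabbbeafce
  22 |  20 | dcabbbeafce
  23 |  17 | ddbdcabbbeafce
  24 |  30 | e
  25 |  26 | eafce
  26 |   3 | efbcfafacaadaaddbdcabbbeafce
  27 |   9 | facaadaaddbdcabbbeafce
  28 |   7 | fafacaadaaddbdcabbbeafce
  29 |   4 | fbcfafacaadaaddbdcabbbeafce
  30 |  28 | fce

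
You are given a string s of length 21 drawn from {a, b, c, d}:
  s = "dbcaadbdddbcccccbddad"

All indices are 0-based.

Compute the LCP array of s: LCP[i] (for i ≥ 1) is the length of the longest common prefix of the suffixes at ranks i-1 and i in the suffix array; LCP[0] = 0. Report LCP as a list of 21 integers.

[0, 1, 2, 0, 2, 1, 3, 0, 1, 1, 2, 3, 4, 0, 1, 1, 3, 2, 1, 2, 2]

sorted suffixes:
  #0 SA[0]=3  'aadbdddbcccccbddad'
  #1 SA[1]=19  'ad'
  #2 SA[2]=4  'adbdddbcccccbddad'
  #3 SA[3]=1  'bcaadbdddbcccccbddad'
  #4 SA[4]=10  'bcccccbddad'
  #5 SA[5]=16  'bddad'
  #6 SA[6]=6  'bdddbcccccbddad'
  #7 SA[7]=2  'caadbdddbcccccbddad'
  #8 SA[8]=15  'cbddad'
  #9 SA[9]=14  'ccbddad'
  #10 SA[10]=13  'cccbddad'
  #11 SA[11]=12  'ccccbddad'
  #12 SA[12]=11  'cccccbddad'
  #13 SA[13]=20  'd'
  #14 SA[14]=18  'dad'
  #15 SA[15]=0  'dbcaadbdddbcccccbddad'
  #16 SA[16]=9  'dbcccccbddad'
  #17 SA[17]=5  'dbdddbcccccbddad'
  #18 SA[18]=17  'ddad'
  #19 SA[19]=8  'ddbcccccbddad'
  #20 SA[20]=7  'dddbcccccbddad'

SA = [3, 19, 4, 1, 10, 16, 6, 2, 15, 14, 13, 12, 11, 20, 18, 0, 9, 5, 17, 8, 7]
rank  pair      lcp
   1  s[3:],s[19:]  1  'a'
   2  s[19:],s[4:]  2  'ad'
   3  s[4:],s[1:]  0  ''
   4  s[1:],s[10:]  2  'bc'
   5  s[10:],s[16:]  1  'b'
   6  s[16:],s[6:]  3  'bdd'
   7  s[6:],s[2:]  0  ''
   8  s[2:],s[15:]  1  'c'
   9  s[15:],s[14:]  1  'c'
  10  s[14:],s[13:]  2  'cc'
  11  s[13:],s[12:]  3  'ccc'
  12  s[12:],s[11:]  4  'cccc'
  13  s[11:],s[20:]  0  ''
  14  s[20:],s[18:]  1  'd'
  15  s[18:],s[0:]  1  'd'
  16  s[0:],s[9:]  3  'dbc'
  17  s[9:],s[5:]  2  'db'
  18  s[5:],s[17:]  1  'd'
  19  s[17:],s[8:]  2  'dd'
  20  s[8:],s[7:]  2  'dd'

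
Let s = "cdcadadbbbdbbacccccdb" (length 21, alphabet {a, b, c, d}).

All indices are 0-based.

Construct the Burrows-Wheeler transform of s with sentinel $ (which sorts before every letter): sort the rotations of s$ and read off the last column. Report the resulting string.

bbcddbddbbdacccc$acbac

rank  rotation                last
    0  $cdcadadbbbdbbacccccdb  b
    1  acccccdb$cdcadadbbbdbb  b
    2  adadbbbdbbacccccdb$cdc  c
    3  adbbbdbbacccccdb$cdcad  d
    4  b$cdcadadbbbdbbacccccd  d
    5  bacccccdb$cdcadadbbbdb  b
    6  bbacccccdb$cdcadadbbbd  d
    7  bbbdbbacccccdb$cdcadad  d
    8  bbdbbacccccdb$cdcadadb  b
    9  bdbbacccccdb$cdcadadbb  b
   10  cadadbbbdbbacccccdb$cd  d
   11  cccccdb$cdcadadbbbdbba  a
   12  ccccdb$cdcadadbbbdbbac  c
   13  cccdb$cdcadadbbbdbbacc  c
   14  ccdb$cdcadadbbbdbbaccc  c
   15  cdb$cdcadadbbbdbbacccc  c
   16  cdcadadbbbdbbacccccdb$  $
   17  dadbbbdbbacccccdb$cdca  a
   18  db$cdcadadbbbdbbaccccc  c
   19  dbbacccccdb$cdcadadbbb  b
   20  dbbbdbbacccccdb$cdcada  a
   21  dcadadbbbdbbacccccdb$c  c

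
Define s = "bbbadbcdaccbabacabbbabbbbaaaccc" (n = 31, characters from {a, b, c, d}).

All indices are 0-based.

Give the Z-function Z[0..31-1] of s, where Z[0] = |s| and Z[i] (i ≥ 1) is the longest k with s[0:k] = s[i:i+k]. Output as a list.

Z[0]=31
i=1: fresh scan; Z[1]=2 grow→box=[1,3)
i=2: min(r-i=1, Z[1]=2)=1; Z[2]=1
i=3: fresh scan; Z[3]=0
i=4: fresh scan; Z[4]=0
i=5: fresh scan; Z[5]=1 grow→box=[5,6)
i=6: fresh scan; Z[6]=0
i=7: fresh scan; Z[7]=0
i=8: fresh scan; Z[8]=0
i=9: fresh scan; Z[9]=0
i=10: fresh scan; Z[10]=0
i=11: fresh scan; Z[11]=1 grow→box=[11,12)
i=12: fresh scan; Z[12]=0
i=13: fresh scan; Z[13]=1 grow→box=[13,14)
i=14: fresh scan; Z[14]=0
i=15: fresh scan; Z[15]=0
i=16: fresh scan; Z[16]=0
i=17: fresh scan; Z[17]=4 grow→box=[17,21)
i=18: min(r-i=3, Z[1]=2)=2; Z[18]=2
i=19: min(r-i=2, Z[2]=1)=1; Z[19]=1
i=20: min(r-i=1, Z[3]=0)=0; Z[20]=0
i=21: fresh scan; Z[21]=3 grow→box=[21,24)
i=22: min(r-i=2, Z[1]=2)=2; Z[22]=4 grow→box=[22,26)
i=23: min(r-i=3, Z[1]=2)=2; Z[23]=2
i=24: min(r-i=2, Z[2]=1)=1; Z[24]=1
i=25: min(r-i=1, Z[3]=0)=0; Z[25]=0
i=26: fresh scan; Z[26]=0
i=27: fresh scan; Z[27]=0
i=28: fresh scan; Z[28]=0
i=29: fresh scan; Z[29]=0
i=30: fresh scan; Z[30]=0

[31, 2, 1, 0, 0, 1, 0, 0, 0, 0, 0, 1, 0, 1, 0, 0, 0, 4, 2, 1, 0, 3, 4, 2, 1, 0, 0, 0, 0, 0, 0]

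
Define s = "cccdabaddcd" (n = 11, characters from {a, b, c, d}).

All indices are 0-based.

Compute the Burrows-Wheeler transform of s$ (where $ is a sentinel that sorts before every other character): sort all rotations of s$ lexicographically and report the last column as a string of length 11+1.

ddba$cdcccda

rank  rotation      last
    0  $cccdabaddcd  d
    1  abaddcd$cccd  d
    2  addcd$cccdab  b
    3  baddcd$cccda  a
    4  cccdabaddcd$  $
    5  ccdabaddcd$c  c
    6  cd$cccdabadd  d
    7  cdabaddcd$cc  c
    8  d$cccdabaddc  c
    9  dabaddcd$ccc  c
   10  dcd$cccdabad  d
   11  ddcd$cccdaba  a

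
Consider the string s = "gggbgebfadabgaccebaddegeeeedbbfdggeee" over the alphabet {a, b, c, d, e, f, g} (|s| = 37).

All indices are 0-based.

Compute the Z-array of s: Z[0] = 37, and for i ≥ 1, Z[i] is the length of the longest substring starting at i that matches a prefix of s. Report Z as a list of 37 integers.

Z[0]=37
i=1: outside box; Z[1]=2 extend→box=[1,3)
i=2: min(r-i=1, Z[1]=2)=1; Z[2]=1
i=3: outside box; Z[3]=0
i=4: outside box; Z[4]=1 extend→box=[4,5)
i=5: outside box; Z[5]=0
i=6: outside box; Z[6]=0
i=7: outside box; Z[7]=0
i=8: outside box; Z[8]=0
i=9: outside box; Z[9]=0
i=10: outside box; Z[10]=0
i=11: outside box; Z[11]=0
i=12: outside box; Z[12]=1 extend→box=[12,13)
i=13: outside box; Z[13]=0
i=14: outside box; Z[14]=0
i=15: outside box; Z[15]=0
i=16: outside box; Z[16]=0
i=17: outside box; Z[17]=0
i=18: outside box; Z[18]=0
i=19: outside box; Z[19]=0
i=20: outside box; Z[20]=0
i=21: outside box; Z[21]=0
i=22: outside box; Z[22]=1 extend→box=[22,23)
i=23: outside box; Z[23]=0
i=24: outside box; Z[24]=0
i=25: outside box; Z[25]=0
i=26: outside box; Z[26]=0
i=27: outside box; Z[27]=0
i=28: outside box; Z[28]=0
i=29: outside box; Z[29]=0
i=30: outside box; Z[30]=0
i=31: outside box; Z[31]=0
i=32: outside box; Z[32]=2 extend→box=[32,34)
i=33: min(r-i=1, Z[1]=2)=1; Z[33]=1
i=34: outside box; Z[34]=0
i=35: outside box; Z[35]=0
i=36: outside box; Z[36]=0

[37, 2, 1, 0, 1, 0, 0, 0, 0, 0, 0, 0, 1, 0, 0, 0, 0, 0, 0, 0, 0, 0, 1, 0, 0, 0, 0, 0, 0, 0, 0, 0, 2, 1, 0, 0, 0]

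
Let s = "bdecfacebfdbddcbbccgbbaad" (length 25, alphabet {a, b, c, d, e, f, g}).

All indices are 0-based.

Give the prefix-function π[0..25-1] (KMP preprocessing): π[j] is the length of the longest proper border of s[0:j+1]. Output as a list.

[0, 0, 0, 0, 0, 0, 0, 0, 1, 0, 0, 1, 2, 0, 0, 1, 1, 0, 0, 0, 1, 1, 0, 0, 0]

π[0] = 0
j=1 s[j]='d': π[1]=0 (border '')
j=2 s[j]='e': π[2]=0 (border '')
j=3 s[j]='c': π[3]=0 (border '')
j=4 s[j]='f': π[4]=0 (border '')
j=5 s[j]='a': π[5]=0 (border '')
j=6 s[j]='c': π[6]=0 (border '')
j=7 s[j]='e': π[7]=0 (border '')
j=8 s[j]='b': π[8]=1 (border 'b')
j=9 s[j]='f': k: 1→0; π[9]=0 (border '')
j=10 s[j]='d': π[10]=0 (border '')
j=11 s[j]='b': π[11]=1 (border 'b')
j=12 s[j]='d': π[12]=2 (border 'bd')
j=13 s[j]='d': k: 2→0; π[13]=0 (border '')
j=14 s[j]='c': π[14]=0 (border '')
j=15 s[j]='b': π[15]=1 (border 'b')
j=16 s[j]='b': k: 1→0; π[16]=1 (border 'b')
j=17 s[j]='c': k: 1→0; π[17]=0 (border '')
j=18 s[j]='c': π[18]=0 (border '')
j=19 s[j]='g': π[19]=0 (border '')
j=20 s[j]='b': π[20]=1 (border 'b')
j=21 s[j]='b': k: 1→0; π[21]=1 (border 'b')
j=22 s[j]='a': k: 1→0; π[22]=0 (border '')
j=23 s[j]='a': π[23]=0 (border '')
j=24 s[j]='d': π[24]=0 (border '')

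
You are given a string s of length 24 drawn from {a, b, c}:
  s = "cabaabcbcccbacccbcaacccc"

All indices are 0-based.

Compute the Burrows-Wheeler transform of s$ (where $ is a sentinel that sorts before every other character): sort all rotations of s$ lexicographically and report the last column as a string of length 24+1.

rank  rotation                   last
    0  $cabaabcbcccbacccbcaacccc  c
    1  aabcbcccbacccbcaacccc$cab  b
    2  aacccc$cabaabcbcccbacccbc  c
    3  abaabcbcccbacccbcaacccc$c  c
    4  abcbcccbacccbcaacccc$caba  a
    5  acccbcaacccc$cabaabcbcccb  b
    6  acccc$cabaabcbcccbacccbca  a
    7  baabcbcccbacccbcaacccc$ca  a
    8  bacccbcaacccc$cabaabcbccc  c
    9  bcaacccc$cabaabcbcccbaccc  c
   10  bcbcccbacccbcaacccc$cabaa  a
   11  bcccbacccbcaacccc$cabaabc  c
   12  c$cabaabcbcccbacccbcaaccc  c
   13  caacccc$cabaabcbcccbacccb  b
   14  cabaabcbcccbacccbcaacccc$  $
   15  cbacccbcaacccc$cabaabcbcc  c
   16  cbcaacccc$cabaabcbcccbacc  c
   17  cbcccbacccbcaacccc$cabaab  b
   18  cc$cabaabcbcccbacccbcaacc  c
   19  ccbacccbcaacccc$cabaabcbc  c
   20  ccbcaacccc$cabaabcbcccbac  c
   21  ccc$cabaabcbcccbacccbcaac  c
   22  cccbacccbcaacccc$cabaabcb  b
   23  cccbcaacccc$cabaabcbcccba  a
   24  cccc$cabaabcbcccbacccbcaa  a

cbccabaaccaccb$ccbccccbaa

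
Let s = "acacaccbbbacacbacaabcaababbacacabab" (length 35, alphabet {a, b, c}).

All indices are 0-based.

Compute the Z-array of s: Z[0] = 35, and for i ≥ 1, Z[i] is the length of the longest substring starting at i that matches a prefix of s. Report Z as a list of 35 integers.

Z[0]=35
i=1: fresh scan; Z[1]=0
i=2: fresh scan; Z[2]=4 extend→box=[2,6)
i=3: min(r-i=3, Z[1]=0)=0; Z[3]=0
i=4: min(r-i=2, Z[2]=4)=2; Z[4]=2
i=5: min(r-i=1, Z[3]=0)=0; Z[5]=0
i=6: fresh scan; Z[6]=0
i=7: fresh scan; Z[7]=0
i=8: fresh scan; Z[8]=0
i=9: fresh scan; Z[9]=0
i=10: fresh scan; Z[10]=4 extend→box=[10,14)
i=11: min(r-i=3, Z[1]=0)=0; Z[11]=0
i=12: min(r-i=2, Z[2]=4)=2; Z[12]=2
i=13: min(r-i=1, Z[3]=0)=0; Z[13]=0
i=14: fresh scan; Z[14]=0
i=15: fresh scan; Z[15]=3 extend→box=[15,18)
i=16: min(r-i=2, Z[1]=0)=0; Z[16]=0
i=17: min(r-i=1, Z[2]=4)=1; Z[17]=1
i=18: fresh scan; Z[18]=1 extend→box=[18,19)
i=19: fresh scan; Z[19]=0
i=20: fresh scan; Z[20]=0
i=21: fresh scan; Z[21]=1 extend→box=[21,22)
i=22: fresh scan; Z[22]=1 extend→box=[22,23)
i=23: fresh scan; Z[23]=0
i=24: fresh scan; Z[24]=1 extend→box=[24,25)
i=25: fresh scan; Z[25]=0
i=26: fresh scan; Z[26]=0
i=27: fresh scan; Z[27]=5 extend→box=[27,32)
i=28: min(r-i=4, Z[1]=0)=0; Z[28]=0
i=29: min(r-i=3, Z[2]=4)=3; Z[29]=3
i=30: min(r-i=2, Z[3]=0)=0; Z[30]=0
i=31: min(r-i=1, Z[4]=2)=1; Z[31]=1
i=32: fresh scan; Z[32]=0
i=33: fresh scan; Z[33]=1 extend→box=[33,34)
i=34: fresh scan; Z[34]=0

[35, 0, 4, 0, 2, 0, 0, 0, 0, 0, 4, 0, 2, 0, 0, 3, 0, 1, 1, 0, 0, 1, 1, 0, 1, 0, 0, 5, 0, 3, 0, 1, 0, 1, 0]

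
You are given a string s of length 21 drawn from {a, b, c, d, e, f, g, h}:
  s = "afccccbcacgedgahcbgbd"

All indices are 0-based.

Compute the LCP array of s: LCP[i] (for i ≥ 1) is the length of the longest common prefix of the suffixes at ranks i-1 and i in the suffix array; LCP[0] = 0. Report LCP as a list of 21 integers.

sorted suffixes:
  #0 SA[0]=8  'acgedgahcbgbd'
  #1 SA[1]=0  'afccccbcacgedgahcbgbd'
  #2 SA[2]=14  'ahcbgbd'
  #3 SA[3]=6  'bcacgedgahcbgbd'
  #4 SA[4]=19  'bd'
  #5 SA[5]=17  'bgbd'
  #6 SA[6]=7  'cacgedgahcbgbd'
  #7 SA[7]=5  'cbcacgedgahcbgbd'
  #8 SA[8]=16  'cbgbd'
  #9 SA[9]=4  'ccbcacgedgahcbgbd'
  #10 SA[10]=3  'cccbcacgedgahcbgbd'
  #11 SA[11]=2  'ccccbcacgedgahcbgbd'
  #12 SA[12]=9  'cgedgahcbgbd'
  #13 SA[13]=20  'd'
  #14 SA[14]=12  'dgahcbgbd'
  #15 SA[15]=11  'edgahcbgbd'
  #16 SA[16]=1  'fccccbcacgedgahcbgbd'
  #17 SA[17]=13  'gahcbgbd'
  #18 SA[18]=18  'gbd'
  #19 SA[19]=10  'gedgahcbgbd'
  #20 SA[20]=15  'hcbgbd'

SA = [8, 0, 14, 6, 19, 17, 7, 5, 16, 4, 3, 2, 9, 20, 12, 11, 1, 13, 18, 10, 15]
i: (SA[i-1],SA[i]) lcp shared
  1: (8,0) 1 'a'
  2: (0,14) 1 'a'
  3: (14,6) 0 ''
  4: (6,19) 1 'b'
  5: (19,17) 1 'b'
  6: (17,7) 0 ''
  7: (7,5) 1 'c'
  8: (5,16) 2 'cb'
  9: (16,4) 1 'c'
  10: (4,3) 2 'cc'
  11: (3,2) 3 'ccc'
  12: (2,9) 1 'c'
  13: (9,20) 0 ''
  14: (20,12) 1 'd'
  15: (12,11) 0 ''
  16: (11,1) 0 ''
  17: (1,13) 0 ''
  18: (13,18) 1 'g'
  19: (18,10) 1 'g'
  20: (10,15) 0 ''

[0, 1, 1, 0, 1, 1, 0, 1, 2, 1, 2, 3, 1, 0, 1, 0, 0, 0, 1, 1, 0]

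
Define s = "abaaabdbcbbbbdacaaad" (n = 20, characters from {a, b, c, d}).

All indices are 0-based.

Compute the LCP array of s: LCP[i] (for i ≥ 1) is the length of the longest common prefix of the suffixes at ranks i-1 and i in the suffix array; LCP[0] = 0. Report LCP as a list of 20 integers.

rank | idx | suffix
   0 |   2 | aaabdbcbbbbdacaaad
   1 |  16 | aaad
   2 |   3 | aabdbcbbbbdacaaad
   3 |  17 | aad
   4 |   0 | abaaabdbcbbbbdacaaad
   5 |   4 | abdbcbbbbdacaaad
   6 |  14 | acaaad
   7 |  18 | ad
   8 |   1 | baaabdbcbbbbdacaaad
   9 |   9 | bbbbdacaaad
  10 |  10 | bbbdacaaad
  11 |  11 | bbdacaaad
  12 |   7 | bcbbbbdacaaad
  13 |  12 | bdacaaad
  14 |   5 | bdbcbbbbdacaaad
  15 |  15 | caaad
  16 |   8 | cbbbbdacaaad
  17 |  19 | d
  18 |  13 | dacaaad
  19 |   6 | dbcbbbbdacaaad

SA = [2, 16, 3, 17, 0, 4, 14, 18, 1, 9, 10, 11, 7, 12, 5, 15, 8, 19, 13, 6]
[i] adj suffixes → lcp
  [1] 2/16 → 3 ('aaa')
  [2] 16/3 → 2 ('aa')
  [3] 3/17 → 2 ('aa')
  [4] 17/0 → 1 ('a')
  [5] 0/4 → 2 ('ab')
  [6] 4/14 → 1 ('a')
  [7] 14/18 → 1 ('a')
  [8] 18/1 → 0 ('')
  [9] 1/9 → 1 ('b')
  [10] 9/10 → 3 ('bbb')
  [11] 10/11 → 2 ('bb')
  [12] 11/7 → 1 ('b')
  [13] 7/12 → 1 ('b')
  [14] 12/5 → 2 ('bd')
  [15] 5/15 → 0 ('')
  [16] 15/8 → 1 ('c')
  [17] 8/19 → 0 ('')
  [18] 19/13 → 1 ('d')
  [19] 13/6 → 1 ('d')

[0, 3, 2, 2, 1, 2, 1, 1, 0, 1, 3, 2, 1, 1, 2, 0, 1, 0, 1, 1]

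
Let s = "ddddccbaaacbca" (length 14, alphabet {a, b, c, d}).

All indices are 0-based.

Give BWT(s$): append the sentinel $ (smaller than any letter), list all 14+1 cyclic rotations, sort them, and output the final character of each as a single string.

acbaaccbcadddd$

rank  rotation         last
    0  $ddddccbaaacbca  a
    1  a$ddddccbaaacbc  c
    2  aaacbca$ddddccb  b
    3  aacbca$ddddccba  a
    4  acbca$ddddccbaa  a
    5  baaacbca$ddddcc  c
    6  bca$ddddccbaaac  c
    7  ca$ddddccbaaacb  b
    8  cbaaacbca$ddddc  c
    9  cbca$ddddccbaaa  a
   10  ccbaaacbca$dddd  d
   11  dccbaaacbca$ddd  d
   12  ddccbaaacbca$dd  d
   13  dddccbaaacbca$d  d
   14  ddddccbaaacbca$  $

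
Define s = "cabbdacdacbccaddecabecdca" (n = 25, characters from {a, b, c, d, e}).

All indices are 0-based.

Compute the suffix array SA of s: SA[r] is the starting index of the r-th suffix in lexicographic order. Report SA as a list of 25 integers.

[24, 1, 18, 8, 5, 13, 2, 10, 3, 19, 23, 0, 17, 12, 9, 11, 6, 21, 7, 4, 22, 14, 15, 16, 20]

sorted suffixes:
  #0 SA[0]=24  'a'
  #1 SA[1]=1  'abbdacdacbccaddecabecdca'
  #2 SA[2]=18  'abecdca'
  #3 SA[3]=8  'acbccaddecabecdca'
  #4 SA[4]=5  'acdacbccaddecabecdca'
  #5 SA[5]=13  'addecabecdca'
  #6 SA[6]=2  'bbdacdacbccaddecabecdca'
  #7 SA[7]=10  'bccaddecabecdca'
  #8 SA[8]=3  'bdacdacbccaddecabecdca'
  #9 SA[9]=19  'becdca'
  #10 SA[10]=23  'ca'
  #11 SA[11]=0  'cabbdacdacbccaddecabecdca'
  #12 SA[12]=17  'cabecdca'
  #13 SA[13]=12  'caddecabecdca'
  #14 SA[14]=9  'cbccaddecabecdca'
  #15 SA[15]=11  'ccaddecabecdca'
  #16 SA[16]=6  'cdacbccaddecabecdca'
  #17 SA[17]=21  'cdca'
  #18 SA[18]=7  'dacbccaddecabecdca'
  #19 SA[19]=4  'dacdacbccaddecabecdca'
  #20 SA[20]=22  'dca'
  #21 SA[21]=14  'ddecabecdca'
  #22 SA[22]=15  'decabecdca'
  #23 SA[23]=16  'ecabecdca'
  #24 SA[24]=20  'ecdca'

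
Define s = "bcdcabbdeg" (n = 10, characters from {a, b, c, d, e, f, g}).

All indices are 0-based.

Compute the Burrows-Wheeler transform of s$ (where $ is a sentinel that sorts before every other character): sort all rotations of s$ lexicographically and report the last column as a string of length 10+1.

gca$bdbcbde

rank  rotation     last
    0  $bcdcabbdeg  g
    1  abbdeg$bcdc  c
    2  bbdeg$bcdca  a
    3  bcdcabbdeg$  $
    4  bdeg$bcdcab  b
    5  cabbdeg$bcd  d
    6  cdcabbdeg$b  b
    7  dcabbdeg$bc  c
    8  deg$bcdcabb  b
    9  eg$bcdcabbd  d
   10  g$bcdcabbde  e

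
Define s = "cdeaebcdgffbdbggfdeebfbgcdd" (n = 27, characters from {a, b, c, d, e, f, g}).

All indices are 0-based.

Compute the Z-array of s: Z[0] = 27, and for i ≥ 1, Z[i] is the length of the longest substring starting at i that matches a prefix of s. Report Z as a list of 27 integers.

Z[0]=27
i=1: outside box; Z[1]=0
i=2: outside box; Z[2]=0
i=3: outside box; Z[3]=0
i=4: outside box; Z[4]=0
i=5: outside box; Z[5]=0
i=6: outside box; Z[6]=2 grow→box=[6,8)
i=7: min(r-i=1, Z[1]=0)=0; Z[7]=0
i=8: outside box; Z[8]=0
i=9: outside box; Z[9]=0
i=10: outside box; Z[10]=0
i=11: outside box; Z[11]=0
i=12: outside box; Z[12]=0
i=13: outside box; Z[13]=0
i=14: outside box; Z[14]=0
i=15: outside box; Z[15]=0
i=16: outside box; Z[16]=0
i=17: outside box; Z[17]=0
i=18: outside box; Z[18]=0
i=19: outside box; Z[19]=0
i=20: outside box; Z[20]=0
i=21: outside box; Z[21]=0
i=22: outside box; Z[22]=0
i=23: outside box; Z[23]=0
i=24: outside box; Z[24]=2 grow→box=[24,26)
i=25: min(r-i=1, Z[1]=0)=0; Z[25]=0
i=26: outside box; Z[26]=0

[27, 0, 0, 0, 0, 0, 2, 0, 0, 0, 0, 0, 0, 0, 0, 0, 0, 0, 0, 0, 0, 0, 0, 0, 2, 0, 0]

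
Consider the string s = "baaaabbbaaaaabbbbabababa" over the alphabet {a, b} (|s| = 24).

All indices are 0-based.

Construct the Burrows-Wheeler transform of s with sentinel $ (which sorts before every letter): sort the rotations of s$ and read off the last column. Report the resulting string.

rank  rotation                   last
    0  $baaaabbbaaaaabbbbabababa  a
    1  a$baaaabbbaaaaabbbbababab  b
    2  aaaaabbbbabababa$baaaabbb  b
    3  aaaabbbaaaaabbbbabababa$b  b
    4  aaaabbbbabababa$baaaabbba  a
    5  aaabbbaaaaabbbbabababa$ba  a
    6  aaabbbbabababa$baaaabbbaa  a
    7  aabbbaaaaabbbbabababa$baa  a
    8  aabbbbabababa$baaaabbbaaa  a
    9  aba$baaaabbbaaaaabbbbabab  b
   10  ababa$baaaabbbaaaaabbbbab  b
   11  abababa$baaaabbbaaaaabbbb  b
   12  abbbaaaaabbbbabababa$baaa  a
   13  abbbbabababa$baaaabbbaaaa  a
   14  ba$baaaabbbaaaaabbbbababa  a
   15  baaaaabbbbabababa$baaaabb  b
   16  baaaabbbaaaaabbbbabababa$  $
   17  baba$baaaabbbaaaaabbbbaba  a
   18  bababa$baaaabbbaaaaabbbba  a
   19  babababa$baaaabbbaaaaabbb  b
   20  bbaaaaabbbbabababa$baaaab  b
   21  bbabababa$baaaabbbaaaaabb  b
   22  bbbaaaaabbbbabababa$baaaa  a
   23  bbbabababa$baaaabbbaaaaab  b
   24  bbbbabababa$baaaabbbaaaaa  a

abbbaaaaabbbaaab$aabbbaba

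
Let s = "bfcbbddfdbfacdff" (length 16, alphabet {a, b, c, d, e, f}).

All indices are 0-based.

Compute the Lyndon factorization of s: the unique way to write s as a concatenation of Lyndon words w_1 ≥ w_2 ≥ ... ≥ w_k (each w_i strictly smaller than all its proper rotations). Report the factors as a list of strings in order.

emit factor 1: 'bfc' (i=0, period=3)
emit factor 2: 'bbddfdbf' (i=3, period=8)
emit factor 3: 'acdff' (i=11, period=5)

["bfc", "bbddfdbf", "acdff"]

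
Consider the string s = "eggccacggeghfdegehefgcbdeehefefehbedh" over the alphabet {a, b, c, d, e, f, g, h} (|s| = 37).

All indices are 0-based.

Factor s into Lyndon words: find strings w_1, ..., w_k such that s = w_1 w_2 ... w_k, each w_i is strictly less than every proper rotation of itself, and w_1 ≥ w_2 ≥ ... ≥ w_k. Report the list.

emit factor 1: 'egg' (i=0, period=3)
emit factor 2: 'c' (i=3, period=1)
emit factor 3: 'c' (i=4, period=1)
emit factor 4: 'acggeghfdegehefgcbdeehefefehbedh' (i=5, period=32)

["egg", "c", "c", "acggeghfdegehefgcbdeehefefehbedh"]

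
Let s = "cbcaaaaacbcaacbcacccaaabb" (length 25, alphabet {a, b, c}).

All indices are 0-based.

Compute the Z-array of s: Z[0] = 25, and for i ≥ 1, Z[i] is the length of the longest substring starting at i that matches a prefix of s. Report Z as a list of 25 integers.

[25, 0, 1, 0, 0, 0, 0, 0, 5, 0, 1, 0, 0, 4, 0, 1, 0, 1, 1, 1, 0, 0, 0, 0, 0]

Z[0]=25
i=1: i≥r, start 0; Z[1]=0
i=2: i≥r, start 0; Z[2]=1 extend→box=[2,3)
i=3: i≥r, start 0; Z[3]=0
i=4: i≥r, start 0; Z[4]=0
i=5: i≥r, start 0; Z[5]=0
i=6: i≥r, start 0; Z[6]=0
i=7: i≥r, start 0; Z[7]=0
i=8: i≥r, start 0; Z[8]=5 extend→box=[8,13)
i=9: min(r-i=4, Z[1]=0)=0; Z[9]=0
i=10: min(r-i=3, Z[2]=1)=1; Z[10]=1
i=11: min(r-i=2, Z[3]=0)=0; Z[11]=0
i=12: min(r-i=1, Z[4]=0)=0; Z[12]=0
i=13: i≥r, start 0; Z[13]=4 extend→box=[13,17)
i=14: min(r-i=3, Z[1]=0)=0; Z[14]=0
i=15: min(r-i=2, Z[2]=1)=1; Z[15]=1
i=16: min(r-i=1, Z[3]=0)=0; Z[16]=0
i=17: i≥r, start 0; Z[17]=1 extend→box=[17,18)
i=18: i≥r, start 0; Z[18]=1 extend→box=[18,19)
i=19: i≥r, start 0; Z[19]=1 extend→box=[19,20)
i=20: i≥r, start 0; Z[20]=0
i=21: i≥r, start 0; Z[21]=0
i=22: i≥r, start 0; Z[22]=0
i=23: i≥r, start 0; Z[23]=0
i=24: i≥r, start 0; Z[24]=0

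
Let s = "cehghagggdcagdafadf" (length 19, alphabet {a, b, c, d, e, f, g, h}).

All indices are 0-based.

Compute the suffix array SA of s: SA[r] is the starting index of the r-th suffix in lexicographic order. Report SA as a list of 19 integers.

[16, 14, 11, 5, 10, 0, 13, 9, 17, 1, 18, 15, 12, 8, 7, 6, 3, 4, 2]

rank | idx | suffix
   0 |  16 | adf
   1 |  14 | afadf
   2 |  11 | agdafadf
   3 |   5 | agggdcagdafadf
   4 |  10 | cagdafadf
   5 |   0 | cehghagggdcagdafadf
   6 |  13 | dafadf
   7 |   9 | dcagdafadf
   8 |  17 | df
   9 |   1 | ehghagggdcagdafadf
  10 |  18 | f
  11 |  15 | fadf
  12 |  12 | gdafadf
  13 |   8 | gdcagdafadf
  14 |   7 | ggdcagdafadf
  15 |   6 | gggdcagdafadf
  16 |   3 | ghagggdcagdafadf
  17 |   4 | hagggdcagdafadf
  18 |   2 | hghagggdcagdafadf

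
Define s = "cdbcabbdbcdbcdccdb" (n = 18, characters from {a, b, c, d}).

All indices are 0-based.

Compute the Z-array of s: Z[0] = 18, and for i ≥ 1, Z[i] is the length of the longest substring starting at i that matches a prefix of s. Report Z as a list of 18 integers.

Z[0]=18
i=1: i≥r, start 0; Z[1]=0
i=2: i≥r, start 0; Z[2]=0
i=3: i≥r, start 0; Z[3]=1 grow→box=[3,4)
i=4: i≥r, start 0; Z[4]=0
i=5: i≥r, start 0; Z[5]=0
i=6: i≥r, start 0; Z[6]=0
i=7: i≥r, start 0; Z[7]=0
i=8: i≥r, start 0; Z[8]=0
i=9: i≥r, start 0; Z[9]=4 grow→box=[9,13)
i=10: min(r-i=3, Z[1]=0)=0; Z[10]=0
i=11: min(r-i=2, Z[2]=0)=0; Z[11]=0
i=12: min(r-i=1, Z[3]=1)=1; Z[12]=2 grow→box=[12,14)
i=13: min(r-i=1, Z[1]=0)=0; Z[13]=0
i=14: i≥r, start 0; Z[14]=1 grow→box=[14,15)
i=15: i≥r, start 0; Z[15]=3 grow→box=[15,18)
i=16: min(r-i=2, Z[1]=0)=0; Z[16]=0
i=17: min(r-i=1, Z[2]=0)=0; Z[17]=0

[18, 0, 0, 1, 0, 0, 0, 0, 0, 4, 0, 0, 2, 0, 1, 3, 0, 0]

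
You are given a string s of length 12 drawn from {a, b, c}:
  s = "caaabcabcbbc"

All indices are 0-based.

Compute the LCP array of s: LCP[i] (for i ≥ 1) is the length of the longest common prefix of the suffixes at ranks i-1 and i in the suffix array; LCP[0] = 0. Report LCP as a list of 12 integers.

[0, 2, 1, 3, 0, 1, 2, 2, 0, 1, 2, 1]

rank→(start, suffix):
  0 → (1, 'aaabcabcbbc')
  1 → (2, 'aabcabcbbc')
  2 → (3, 'abcabcbbc')
  3 → (6, 'abcbbc')
  4 → (9, 'bbc')
  5 → (10, 'bc')
  6 → (4, 'bcabcbbc')
  7 → (7, 'bcbbc')
  8 → (11, 'c')
  9 → (0, 'caaabcabcbbc')
  10 → (5, 'cabcbbc')
  11 → (8, 'cbbc')

SA = [1, 2, 3, 6, 9, 10, 4, 7, 11, 0, 5, 8]
rank  pair      lcp
   1  s[1:],s[2:]  2  'aa'
   2  s[2:],s[3:]  1  'a'
   3  s[3:],s[6:]  3  'abc'
   4  s[6:],s[9:]  0  ''
   5  s[9:],s[10:]  1  'b'
   6  s[10:],s[4:]  2  'bc'
   7  s[4:],s[7:]  2  'bc'
   8  s[7:],s[11:]  0  ''
   9  s[11:],s[0:]  1  'c'
  10  s[0:],s[5:]  2  'ca'
  11  s[5:],s[8:]  1  'c'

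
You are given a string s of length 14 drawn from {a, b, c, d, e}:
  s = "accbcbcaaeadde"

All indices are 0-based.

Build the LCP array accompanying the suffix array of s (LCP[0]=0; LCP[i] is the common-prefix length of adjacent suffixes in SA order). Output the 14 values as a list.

[0, 1, 1, 1, 0, 2, 0, 1, 3, 1, 0, 1, 0, 1]

rank | idx | suffix
   0 |   7 | aaeadde
   1 |   0 | accbcbcaaeadde
   2 |  10 | adde
   3 |   8 | aeadde
   4 |   5 | bcaaeadde
   5 |   3 | bcbcaaeadde
   6 |   6 | caaeadde
   7 |   4 | cbcaaeadde
   8 |   2 | cbcbcaaeadde
   9 |   1 | ccbcbcaaeadde
  10 |  11 | dde
  11 |  12 | de
  12 |  13 | e
  13 |   9 | eadde

SA = [7, 0, 10, 8, 5, 3, 6, 4, 2, 1, 11, 12, 13, 9]
[i] adj suffixes → lcp
  [1] 7/0 → 1 ('a')
  [2] 0/10 → 1 ('a')
  [3] 10/8 → 1 ('a')
  [4] 8/5 → 0 ('')
  [5] 5/3 → 2 ('bc')
  [6] 3/6 → 0 ('')
  [7] 6/4 → 1 ('c')
  [8] 4/2 → 3 ('cbc')
  [9] 2/1 → 1 ('c')
  [10] 1/11 → 0 ('')
  [11] 11/12 → 1 ('d')
  [12] 12/13 → 0 ('')
  [13] 13/9 → 1 ('e')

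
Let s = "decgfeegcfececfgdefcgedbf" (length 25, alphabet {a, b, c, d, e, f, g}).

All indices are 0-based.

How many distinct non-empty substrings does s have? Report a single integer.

rank→(start, suffix):
  0 → (23, 'bf')
  1 → (11, 'cecfgdefcgedbf')
  2 → (8, 'cfececfgdefcgedbf')
  3 → (13, 'cfgdefcgedbf')
  4 → (19, 'cgedbf')
  5 → (2, 'cgfeegcfececfgdefcgedbf')
  6 → (22, 'dbf')
  7 → (0, 'decgfeegcfececfgdefcgedbf')
  8 → (16, 'defcgedbf')
  9 → (10, 'ececfgdefcgedbf')
  10 → (12, 'ecfgdefcgedbf')
  11 → (1, 'ecgfeegcfececfgdefcgedbf')
  12 → (21, 'edbf')
  13 → (5, 'eegcfececfgdefcgedbf')
  14 → (17, 'efcgedbf')
  15 → (6, 'egcfececfgdefcgedbf')
  16 → (24, 'f')
  17 → (18, 'fcgedbf')
  18 → (9, 'fececfgdefcgedbf')
  19 → (4, 'feegcfececfgdefcgedbf')
  20 → (14, 'fgdefcgedbf')
  21 → (7, 'gcfececfgdefcgedbf')
  22 → (15, 'gdefcgedbf')
  23 → (20, 'gedbf')
  24 → (3, 'gfeegcfececfgdefcgedbf')

SA = [23, 11, 8, 13, 19, 2, 22, 0, 16, 10, 12, 1, 21, 5, 17, 6, 24, 18, 9, 4, 14, 7, 15, 20, 3]
i: (SA[i-1],SA[i]) lcp shared
  1: (23,11) 0 ''
  2: (11,8) 1 'c'
  3: (8,13) 2 'cf'
  4: (13,19) 1 'c'
  5: (19,2) 2 'cg'
  6: (2,22) 0 ''
  7: (22,0) 1 'd'
  8: (0,16) 2 'de'
  9: (16,10) 0 ''
  10: (10,12) 2 'ec'
  11: (12,1) 2 'ec'
  12: (1,21) 1 'e'
  13: (21,5) 1 'e'
  14: (5,17) 1 'e'
  15: (17,6) 1 'e'
  16: (6,24) 0 ''
  17: (24,18) 1 'f'
  18: (18,9) 1 'f'
  19: (9,4) 2 'fe'
  20: (4,14) 1 'f'
  21: (14,7) 0 ''
  22: (7,15) 1 'g'
  23: (15,20) 1 'g'
  24: (20,3) 1 'g'

n(n+1)/2 = 25·26/2 = 325
Σ LCP = 0 + 0 + 1 + 2 + 1 + 2 + 0 + 1 + 2 + 0 + 2 + 2 + 1 + 1 + 1 + 1 + 0 + 1 + 1 + 2 + 1 + 0 + 1 + 1 + 1 = 25
distinct = 325 − 25 = 300

300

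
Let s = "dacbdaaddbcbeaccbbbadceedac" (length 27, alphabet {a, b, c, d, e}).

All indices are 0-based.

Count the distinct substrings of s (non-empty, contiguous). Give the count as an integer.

347

sorted suffixes:
  #0 SA[0]=5  'aaddbcbeaccbbbadceedac'
  #1 SA[1]=25  'ac'
  #2 SA[2]=1  'acbdaaddbcbeaccbbbadceedac'
  #3 SA[3]=13  'accbbbadceedac'
  #4 SA[4]=19  'adceedac'
  #5 SA[5]=6  'addbcbeaccbbbadceedac'
  #6 SA[6]=18  'badceedac'
  #7 SA[7]=17  'bbadceedac'
  #8 SA[8]=16  'bbbadceedac'
  #9 SA[9]=9  'bcbeaccbbbadceedac'
  #10 SA[10]=3  'bdaaddbcbeaccbbbadceedac'
  #11 SA[11]=11  'beaccbbbadceedac'
  #12 SA[12]=26  'c'
  #13 SA[13]=15  'cbbbadceedac'
  #14 SA[14]=2  'cbdaaddbcbeaccbbbadceedac'
  #15 SA[15]=10  'cbeaccbbbadceedac'
  #16 SA[16]=14  'ccbbbadceedac'
  #17 SA[17]=21  'ceedac'
  #18 SA[18]=4  'daaddbcbeaccbbbadceedac'
  #19 SA[19]=24  'dac'
  #20 SA[20]=0  'dacbdaaddbcbeaccbbbadceedac'
  #21 SA[21]=8  'dbcbeaccbbbadceedac'
  #22 SA[22]=20  'dceedac'
  #23 SA[23]=7  'ddbcbeaccbbbadceedac'
  #24 SA[24]=12  'eaccbbbadceedac'
  #25 SA[25]=23  'edac'
  #26 SA[26]=22  'eedac'

SA = [5, 25, 1, 13, 19, 6, 18, 17, 16, 9, 3, 11, 26, 15, 2, 10, 14, 21, 4, 24, 0, 8, 20, 7, 12, 23, 22]
rank  pair      lcp
   1  s[5:],s[25:]  1  'a'
   2  s[25:],s[1:]  2  'ac'
   3  s[1:],s[13:]  2  'ac'
   4  s[13:],s[19:]  1  'a'
   5  s[19:],s[6:]  2  'ad'
   6  s[6:],s[18:]  0  ''
   7  s[18:],s[17:]  1  'b'
   8  s[17:],s[16:]  2  'bb'
   9  s[16:],s[9:]  1  'b'
  10  s[9:],s[3:]  1  'b'
  11  s[3:],s[11:]  1  'b'
  12  s[11:],s[26:]  0  ''
  13  s[26:],s[15:]  1  'c'
  14  s[15:],s[2:]  2  'cb'
  15  s[2:],s[10:]  2  'cb'
  16  s[10:],s[14:]  1  'c'
  17  s[14:],s[21:]  1  'c'
  18  s[21:],s[4:]  0  ''
  19  s[4:],s[24:]  2  'da'
  20  s[24:],s[0:]  3  'dac'
  21  s[0:],s[8:]  1  'd'
  22  s[8:],s[20:]  1  'd'
  23  s[20:],s[7:]  1  'd'
  24  s[7:],s[12:]  0  ''
  25  s[12:],s[23:]  1  'e'
  26  s[23:],s[22:]  1  'e'

n(n+1)/2 = 27·28/2 = 378
Σ LCP = 0 + 1 + 2 + 2 + 1 + 2 + 0 + 1 + 2 + 1 + 1 + 1 + 0 + 1 + 2 + 2 + 1 + 1 + 0 + 2 + 3 + 1 + 1 + 1 + 0 + 1 + 1 = 31
distinct = 378 − 31 = 347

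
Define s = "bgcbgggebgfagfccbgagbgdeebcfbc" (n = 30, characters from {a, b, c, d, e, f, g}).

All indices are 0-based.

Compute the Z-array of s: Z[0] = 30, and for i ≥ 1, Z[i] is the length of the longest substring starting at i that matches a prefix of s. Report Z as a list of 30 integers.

Z[0]=30
i=1: i≥r, start 0; Z[1]=0
i=2: i≥r, start 0; Z[2]=0
i=3: i≥r, start 0; Z[3]=2 scan→box=[3,5)
i=4: min(r-i=1, Z[1]=0)=0; Z[4]=0
i=5: i≥r, start 0; Z[5]=0
i=6: i≥r, start 0; Z[6]=0
i=7: i≥r, start 0; Z[7]=0
i=8: i≥r, start 0; Z[8]=2 scan→box=[8,10)
i=9: min(r-i=1, Z[1]=0)=0; Z[9]=0
i=10: i≥r, start 0; Z[10]=0
i=11: i≥r, start 0; Z[11]=0
i=12: i≥r, start 0; Z[12]=0
i=13: i≥r, start 0; Z[13]=0
i=14: i≥r, start 0; Z[14]=0
i=15: i≥r, start 0; Z[15]=0
i=16: i≥r, start 0; Z[16]=2 scan→box=[16,18)
i=17: min(r-i=1, Z[1]=0)=0; Z[17]=0
i=18: i≥r, start 0; Z[18]=0
i=19: i≥r, start 0; Z[19]=0
i=20: i≥r, start 0; Z[20]=2 scan→box=[20,22)
i=21: min(r-i=1, Z[1]=0)=0; Z[21]=0
i=22: i≥r, start 0; Z[22]=0
i=23: i≥r, start 0; Z[23]=0
i=24: i≥r, start 0; Z[24]=0
i=25: i≥r, start 0; Z[25]=1 scan→box=[25,26)
i=26: i≥r, start 0; Z[26]=0
i=27: i≥r, start 0; Z[27]=0
i=28: i≥r, start 0; Z[28]=1 scan→box=[28,29)
i=29: i≥r, start 0; Z[29]=0

[30, 0, 0, 2, 0, 0, 0, 0, 2, 0, 0, 0, 0, 0, 0, 0, 2, 0, 0, 0, 2, 0, 0, 0, 0, 1, 0, 0, 1, 0]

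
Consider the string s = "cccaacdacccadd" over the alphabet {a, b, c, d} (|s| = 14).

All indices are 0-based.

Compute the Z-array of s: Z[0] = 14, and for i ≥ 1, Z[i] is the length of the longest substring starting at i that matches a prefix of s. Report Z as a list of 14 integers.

Z[0]=14
i=1: fresh scan; Z[1]=2 scan→box=[1,3)
i=2: min(r-i=1, Z[1]=2)=1; Z[2]=1
i=3: fresh scan; Z[3]=0
i=4: fresh scan; Z[4]=0
i=5: fresh scan; Z[5]=1 scan→box=[5,6)
i=6: fresh scan; Z[6]=0
i=7: fresh scan; Z[7]=0
i=8: fresh scan; Z[8]=4 scan→box=[8,12)
i=9: min(r-i=3, Z[1]=2)=2; Z[9]=2
i=10: min(r-i=2, Z[2]=1)=1; Z[10]=1
i=11: min(r-i=1, Z[3]=0)=0; Z[11]=0
i=12: fresh scan; Z[12]=0
i=13: fresh scan; Z[13]=0

[14, 2, 1, 0, 0, 1, 0, 0, 4, 2, 1, 0, 0, 0]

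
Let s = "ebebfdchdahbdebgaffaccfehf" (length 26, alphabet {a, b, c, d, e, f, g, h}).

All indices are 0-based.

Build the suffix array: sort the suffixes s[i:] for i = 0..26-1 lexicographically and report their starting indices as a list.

rank | idx | suffix
   0 |  19 | accfehf
   1 |  16 | affaccfehf
   2 |   9 | ahbdebgaffaccfehf
   3 |  11 | bdebgaffaccfehf
   4 |   1 | bebfdchdahbdebgaffaccfehf
   5 |   3 | bfdchdahbdebgaffaccfehf
   6 |  14 | bgaffaccfehf
   7 |  20 | ccfehf
   8 |  21 | cfehf
   9 |   6 | chdahbdebgaffaccfehf
  10 |   8 | dahbdebgaffaccfehf
  11 |   5 | dchdahbdebgaffaccfehf
  12 |  12 | debgaffaccfehf
  13 |   0 | ebebfdchdahbdebgaffaccfehf
  14 |   2 | ebfdchdahbdebgaffaccfehf
  15 |  13 | ebgaffaccfehf
  16 |  23 | ehf
  17 |  25 | f
  18 |  18 | faccfehf
  19 |   4 | fdchdahbdebgaffaccfehf
  20 |  22 | fehf
  21 |  17 | ffaccfehf
  22 |  15 | gaffaccfehf
  23 |  10 | hbdebgaffaccfehf
  24 |   7 | hdahbdebgaffaccfehf
  25 |  24 | hf

[19, 16, 9, 11, 1, 3, 14, 20, 21, 6, 8, 5, 12, 0, 2, 13, 23, 25, 18, 4, 22, 17, 15, 10, 7, 24]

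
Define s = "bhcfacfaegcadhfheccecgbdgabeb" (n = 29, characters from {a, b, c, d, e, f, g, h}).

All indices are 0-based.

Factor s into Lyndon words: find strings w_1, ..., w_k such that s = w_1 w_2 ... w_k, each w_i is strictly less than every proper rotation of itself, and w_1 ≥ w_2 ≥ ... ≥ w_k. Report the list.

emit factor 1: 'bhcf' (i=0, period=4)
emit factor 2: 'acfaegcadhfheccecgbdg' (i=4, period=21)
emit factor 3: 'abeb' (i=25, period=4)

["bhcf", "acfaegcadhfheccecgbdg", "abeb"]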